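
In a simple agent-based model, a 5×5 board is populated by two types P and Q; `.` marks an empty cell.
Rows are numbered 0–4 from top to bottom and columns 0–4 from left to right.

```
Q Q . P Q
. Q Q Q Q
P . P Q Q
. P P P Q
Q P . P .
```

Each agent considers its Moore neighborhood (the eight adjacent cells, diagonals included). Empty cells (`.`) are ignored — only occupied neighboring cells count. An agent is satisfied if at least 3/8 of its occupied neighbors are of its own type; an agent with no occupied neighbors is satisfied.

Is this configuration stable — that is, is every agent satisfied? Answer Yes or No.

No

Row 0: (0,0)Q 2/2 ok · (0,1)Q 3/3 ok · (0,3)P 0/4 unhappy · (0,4)Q 2/3 ok
Row 1: (1,1)Q 3/5 ok · (1,2)Q 4/6 ok · (1,3)Q 5/7 ok · (1,4)Q 4/5 ok
Row 2: (2,0)P 1/2 ok · (2,2)P 3/7 ok · (2,3)Q 5/8 ok · (2,4)Q 4/5 ok
Row 3: (3,1)P 4/5 ok · (3,2)P 5/6 ok · (3,3)P 3/6 ok · (3,4)Q 2/4 ok
Row 4: (4,0)Q 0/2 unhappy · (4,1)P 2/3 ok · (4,3)P 2/3 ok
For instance (0,3) has only 0/4 same-type neighbors, below 3/8.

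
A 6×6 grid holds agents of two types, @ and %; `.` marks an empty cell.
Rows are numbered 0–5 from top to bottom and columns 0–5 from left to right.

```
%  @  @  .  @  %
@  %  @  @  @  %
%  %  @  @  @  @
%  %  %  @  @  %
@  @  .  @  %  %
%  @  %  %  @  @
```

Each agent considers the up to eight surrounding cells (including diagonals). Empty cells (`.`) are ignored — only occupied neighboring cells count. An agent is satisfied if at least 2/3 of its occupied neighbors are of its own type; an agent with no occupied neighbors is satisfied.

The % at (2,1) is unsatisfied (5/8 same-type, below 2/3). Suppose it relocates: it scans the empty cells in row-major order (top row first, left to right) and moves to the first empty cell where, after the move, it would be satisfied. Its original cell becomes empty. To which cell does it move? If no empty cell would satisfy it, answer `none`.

Vacating (2,1). Empty cells in order:
  (0,3): 0/5 same-type → still unsatisfied.
  (4,2): 4/8 same-type → still unsatisfied.

none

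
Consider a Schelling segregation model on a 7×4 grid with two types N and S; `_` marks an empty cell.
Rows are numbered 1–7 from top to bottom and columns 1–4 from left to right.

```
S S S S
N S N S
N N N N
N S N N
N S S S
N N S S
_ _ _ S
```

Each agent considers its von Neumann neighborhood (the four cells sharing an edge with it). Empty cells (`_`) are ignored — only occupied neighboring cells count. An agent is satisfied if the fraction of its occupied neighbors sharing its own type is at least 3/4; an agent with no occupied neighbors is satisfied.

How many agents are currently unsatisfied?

17

Row 1: (1,1)S 1/2 unhappy · (1,2)S 3/3 ok · (1,3)S 2/3 unhappy · (1,4)S 2/2 ok
Row 2: (2,1)N 1/3 unhappy · (2,2)S 1/4 unhappy · (2,3)N 1/4 unhappy · (2,4)S 1/3 unhappy
Row 3: (3,1)N 3/3 ok · (3,2)N 2/4 unhappy · (3,3)N 4/4 ok · (3,4)N 2/3 unhappy
Row 4: (4,1)N 2/3 unhappy · (4,2)S 1/4 unhappy · (4,3)N 2/4 unhappy · (4,4)N 2/3 unhappy
Row 5: (5,1)N 2/3 unhappy · (5,2)S 2/4 unhappy · (5,3)S 3/4 ok · (5,4)S 2/3 unhappy
Row 6: (6,1)N 2/2 ok · (6,2)N 1/3 unhappy · (6,3)S 2/3 unhappy · (6,4)S 3/3 ok
Row 7: (7,4)S 1/1 ok
Unsatisfied: (1,1), (1,3), (2,1), (2,2), (2,3), (2,4), (3,2), (3,4), (4,1), (4,2), (4,3), (4,4), (5,1), (5,2), (5,4), (6,2), (6,3) — 17 in total.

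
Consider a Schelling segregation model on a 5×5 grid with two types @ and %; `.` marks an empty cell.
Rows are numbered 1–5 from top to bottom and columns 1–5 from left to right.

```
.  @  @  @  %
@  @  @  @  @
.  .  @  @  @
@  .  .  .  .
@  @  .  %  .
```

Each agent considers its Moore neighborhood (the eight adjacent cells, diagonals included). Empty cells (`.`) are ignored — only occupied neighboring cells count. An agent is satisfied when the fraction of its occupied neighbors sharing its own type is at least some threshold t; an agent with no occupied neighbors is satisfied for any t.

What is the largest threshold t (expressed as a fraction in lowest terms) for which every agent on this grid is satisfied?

0/1

(1,2)@ 4/4
(1,3)@ 5/5
(1,4)@ 4/5
(1,5)% 0/3
(2,1)@ 2/2
(2,2)@ 5/5
(2,3)@ 7/7
(2,4)@ 7/8
(2,5)@ 4/5
(3,3)@ 4/4
(3,4)@ 5/5
(3,5)@ 3/3
(4,1)@ 2/2
(5,1)@ 2/2
(5,2)@ 2/2
(5,4)% — no occupied neighbors
The smallest same-type fraction is 0/3 at (1,5), which reduces to 0/1. Any threshold above that leaves this agent unsatisfied.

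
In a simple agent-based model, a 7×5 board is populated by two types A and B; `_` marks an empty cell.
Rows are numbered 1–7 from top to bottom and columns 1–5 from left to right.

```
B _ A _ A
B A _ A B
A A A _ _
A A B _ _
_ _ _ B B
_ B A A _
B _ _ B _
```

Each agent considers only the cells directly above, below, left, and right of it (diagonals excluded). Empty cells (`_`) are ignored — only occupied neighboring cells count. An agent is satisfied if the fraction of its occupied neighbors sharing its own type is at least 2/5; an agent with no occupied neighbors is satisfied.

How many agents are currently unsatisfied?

8

Row 1: (1,1)B 1/1 satisfied · (1,3)A 0/0 satisfied · (1,5)A 0/1 not
Row 2: (2,1)B 1/3 not · (2,2)A 1/2 satisfied · (2,4)A 0/1 not · (2,5)B 0/2 not
Row 3: (3,1)A 2/3 satisfied · (3,2)A 4/4 satisfied · (3,3)A 1/2 satisfied
Row 4: (4,1)A 2/2 satisfied · (4,2)A 2/3 satisfied · (4,3)B 0/2 not
Row 5: (5,4)B 1/2 satisfied · (5,5)B 1/1 satisfied
Row 6: (6,2)B 0/1 not · (6,3)A 1/2 satisfied · (6,4)A 1/3 not
Row 7: (7,1)B 0/0 satisfied · (7,4)B 0/1 not
Unsatisfied: (1,5), (2,1), (2,4), (2,5), (4,3), (6,2), (6,4), (7,4) — 8 in total.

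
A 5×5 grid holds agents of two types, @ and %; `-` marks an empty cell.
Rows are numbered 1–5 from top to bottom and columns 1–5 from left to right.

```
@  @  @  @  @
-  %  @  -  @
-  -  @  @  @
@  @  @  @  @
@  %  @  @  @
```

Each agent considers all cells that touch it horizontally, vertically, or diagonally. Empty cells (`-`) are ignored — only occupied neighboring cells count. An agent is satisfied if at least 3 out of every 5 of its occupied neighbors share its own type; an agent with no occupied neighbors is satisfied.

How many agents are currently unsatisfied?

(1,1)@ 1/2 not
(1,2)@ 3/4 satisfied
(1,3)@ 3/4 satisfied
(1,4)@ 4/4 satisfied
(1,5)@ 2/2 satisfied
(2,2)% 0/5 not
(2,3)@ 5/6 satisfied
(2,5)@ 4/4 satisfied
(3,3)@ 5/6 satisfied
(3,4)@ 7/7 satisfied
(3,5)@ 4/4 satisfied
(4,1)@ 2/3 satisfied
(4,2)@ 5/6 satisfied
(4,3)@ 6/7 satisfied
(4,4)@ 8/8 satisfied
(4,5)@ 5/5 satisfied
(5,1)@ 2/3 satisfied
(5,2)% 0/5 not
(5,3)@ 4/5 satisfied
(5,4)@ 5/5 satisfied
(5,5)@ 3/3 satisfied
Unsatisfied: (1,1), (2,2), (5,2) — 3 in total.

3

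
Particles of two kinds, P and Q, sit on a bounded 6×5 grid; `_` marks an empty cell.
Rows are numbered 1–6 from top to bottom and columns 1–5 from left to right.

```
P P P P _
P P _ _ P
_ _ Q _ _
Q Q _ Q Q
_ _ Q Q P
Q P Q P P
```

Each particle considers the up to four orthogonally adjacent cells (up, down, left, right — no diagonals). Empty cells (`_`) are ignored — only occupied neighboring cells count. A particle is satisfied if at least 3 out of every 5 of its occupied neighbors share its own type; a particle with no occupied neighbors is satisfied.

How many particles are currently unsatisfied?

Row 1: (1,1)P 2/2 satisfied · (1,2)P 3/3 satisfied · (1,3)P 2/2 satisfied · (1,4)P 1/1 satisfied
Row 2: (2,1)P 2/2 satisfied · (2,2)P 2/2 satisfied · (2,5)P 0/0 satisfied
Row 3: (3,3)Q 0/0 satisfied
Row 4: (4,1)Q 1/1 satisfied · (4,2)Q 1/1 satisfied · (4,4)Q 2/2 satisfied · (4,5)Q 1/2 not
Row 5: (5,3)Q 2/2 satisfied · (5,4)Q 2/4 not · (5,5)P 1/3 not
Row 6: (6,1)Q 0/1 not · (6,2)P 0/2 not · (6,3)Q 1/3 not · (6,4)P 1/3 not · (6,5)P 2/2 satisfied
Unsatisfied: (4,5), (5,4), (5,5), (6,1), (6,2), (6,3), (6,4) — 7 in total.

7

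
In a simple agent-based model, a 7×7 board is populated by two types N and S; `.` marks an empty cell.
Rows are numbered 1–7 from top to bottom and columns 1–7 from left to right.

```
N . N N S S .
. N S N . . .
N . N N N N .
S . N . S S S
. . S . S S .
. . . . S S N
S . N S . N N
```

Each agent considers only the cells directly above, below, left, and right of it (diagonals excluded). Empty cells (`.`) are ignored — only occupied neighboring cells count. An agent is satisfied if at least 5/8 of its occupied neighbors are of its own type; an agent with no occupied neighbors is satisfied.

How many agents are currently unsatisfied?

Row 1: (1,1)N 0/0 ✓ · (1,3)N 1/2 ✗ · (1,4)N 2/3 ✓ · (1,5)S 1/2 ✗ · (1,6)S 1/1 ✓
Row 2: (2,2)N 0/1 ✗ · (2,3)S 0/4 ✗ · (2,4)N 2/3 ✓
Row 3: (3,1)N 0/1 ✗ · (3,3)N 2/3 ✓ · (3,4)N 3/3 ✓ · (3,5)N 2/3 ✓ · (3,6)N 1/2 ✗
Row 4: (4,1)S 0/1 ✗ · (4,3)N 1/2 ✗ · (4,5)S 2/3 ✓ · (4,6)S 3/4 ✓ · (4,7)S 1/1 ✓
Row 5: (5,3)S 0/1 ✗ · (5,5)S 3/3 ✓ · (5,6)S 3/3 ✓
Row 6: (6,5)S 2/2 ✓ · (6,6)S 2/4 ✗ · (6,7)N 1/2 ✗
Row 7: (7,1)S 0/0 ✓ · (7,3)N 0/1 ✗ · (7,4)S 0/1 ✗ · (7,6)N 1/2 ✗ · (7,7)N 2/2 ✓
Unsatisfied: (1,3), (1,5), (2,2), (2,3), (3,1), (3,6), (4,1), (4,3), (5,3), (6,6), (6,7), (7,3), (7,4), (7,6) — 14 in total.

14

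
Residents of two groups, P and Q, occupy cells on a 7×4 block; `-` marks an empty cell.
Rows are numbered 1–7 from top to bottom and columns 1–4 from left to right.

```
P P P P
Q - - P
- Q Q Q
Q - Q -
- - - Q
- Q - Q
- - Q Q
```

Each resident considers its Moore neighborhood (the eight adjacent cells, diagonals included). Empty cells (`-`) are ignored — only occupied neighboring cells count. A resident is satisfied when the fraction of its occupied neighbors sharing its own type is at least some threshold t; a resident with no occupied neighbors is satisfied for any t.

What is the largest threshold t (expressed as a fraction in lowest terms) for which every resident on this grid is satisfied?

1/3

Row 1: (1,1)P 1/2 · (1,2)P 2/3 · (1,3)P 3/3 · (1,4)P 2/2
Row 2: (2,1)Q 1/3 · (2,4)P 2/4
Row 3: (3,2)Q 4/4 · (3,3)Q 3/4 · (3,4)Q 2/3
Row 4: (4,1)Q 1/1 · (4,3)Q 4/4
Row 5: (5,4)Q 2/2
Row 6: (6,2)Q 1/1 · (6,4)Q 3/3
Row 7: (7,3)Q 3/3 · (7,4)Q 2/2
The smallest same-type fraction is 1/3 at (2,1), which reduces to 1/3. Any threshold above that leaves this resident unsatisfied.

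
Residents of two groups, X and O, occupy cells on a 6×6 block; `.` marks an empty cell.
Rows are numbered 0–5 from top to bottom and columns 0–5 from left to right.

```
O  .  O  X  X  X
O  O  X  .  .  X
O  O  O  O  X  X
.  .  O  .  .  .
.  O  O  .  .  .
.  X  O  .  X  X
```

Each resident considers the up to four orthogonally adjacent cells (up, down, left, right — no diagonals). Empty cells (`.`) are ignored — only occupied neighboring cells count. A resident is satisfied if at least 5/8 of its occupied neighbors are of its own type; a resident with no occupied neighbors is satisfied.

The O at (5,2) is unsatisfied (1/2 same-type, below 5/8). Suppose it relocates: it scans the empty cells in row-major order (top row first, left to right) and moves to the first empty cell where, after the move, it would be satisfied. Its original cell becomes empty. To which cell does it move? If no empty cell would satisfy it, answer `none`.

Vacating (5,2). Empty cells in order:
  (0,1): 3/3 same-type → satisfied — stop here.

(0,1)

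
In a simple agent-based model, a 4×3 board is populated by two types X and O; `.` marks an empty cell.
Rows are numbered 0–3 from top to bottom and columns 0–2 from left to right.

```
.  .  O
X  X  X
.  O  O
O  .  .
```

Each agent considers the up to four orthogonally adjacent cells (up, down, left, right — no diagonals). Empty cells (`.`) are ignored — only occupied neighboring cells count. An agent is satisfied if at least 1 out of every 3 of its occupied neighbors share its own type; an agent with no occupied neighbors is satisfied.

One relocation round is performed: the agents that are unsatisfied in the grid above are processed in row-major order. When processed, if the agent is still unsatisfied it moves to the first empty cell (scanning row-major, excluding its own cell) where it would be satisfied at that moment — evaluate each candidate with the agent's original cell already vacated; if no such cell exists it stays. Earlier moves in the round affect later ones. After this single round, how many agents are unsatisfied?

Initially unsatisfied (in order): (0,2).
  (0,2) → (2,0).
Resulting grid:
. . .
X X X
O O O
O . .
All satisfied now.

0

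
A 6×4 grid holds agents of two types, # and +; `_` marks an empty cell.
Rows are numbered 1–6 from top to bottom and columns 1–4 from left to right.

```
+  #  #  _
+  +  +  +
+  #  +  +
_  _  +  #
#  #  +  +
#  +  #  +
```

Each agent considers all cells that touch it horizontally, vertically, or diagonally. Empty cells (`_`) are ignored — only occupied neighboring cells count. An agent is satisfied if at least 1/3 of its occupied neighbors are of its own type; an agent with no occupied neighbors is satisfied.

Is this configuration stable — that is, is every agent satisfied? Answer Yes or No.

No

(1,1)+ 2/3 ok
(1,2)# 1/5 unhappy
(1,3)# 1/4 unhappy
(2,1)+ 3/5 ok
(2,2)+ 5/8 ok
(2,3)+ 4/7 ok
(2,4)+ 3/4 ok
(3,1)+ 2/3 ok
(3,2)# 0/6 unhappy
(3,3)+ 5/7 ok
(3,4)+ 4/5 ok
(4,3)+ 4/7 ok
(4,4)# 0/5 unhappy
(5,1)# 2/3 ok
(5,2)# 3/6 ok
(5,3)+ 4/7 ok
(5,4)+ 3/5 ok
(6,1)# 2/3 ok
(6,2)+ 1/5 unhappy
(6,3)# 1/5 unhappy
(6,4)+ 2/3 ok
For instance (1,2) has only 1/5 same-type neighbors, below 1/3.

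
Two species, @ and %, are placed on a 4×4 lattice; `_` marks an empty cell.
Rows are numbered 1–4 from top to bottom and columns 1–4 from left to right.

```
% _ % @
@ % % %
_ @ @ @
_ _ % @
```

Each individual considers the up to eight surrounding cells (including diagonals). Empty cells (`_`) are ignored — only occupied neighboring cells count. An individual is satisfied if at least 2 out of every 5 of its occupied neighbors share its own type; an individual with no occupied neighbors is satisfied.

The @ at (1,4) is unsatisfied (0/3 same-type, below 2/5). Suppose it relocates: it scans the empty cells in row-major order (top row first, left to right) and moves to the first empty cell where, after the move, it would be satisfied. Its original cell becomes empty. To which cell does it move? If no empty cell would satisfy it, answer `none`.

(3,1)

Vacating (1,4). Empty cells in order:
  (1,2): 1/5 same-type → still unsatisfied.
  (3,1): 2/3 same-type → satisfied — stop here.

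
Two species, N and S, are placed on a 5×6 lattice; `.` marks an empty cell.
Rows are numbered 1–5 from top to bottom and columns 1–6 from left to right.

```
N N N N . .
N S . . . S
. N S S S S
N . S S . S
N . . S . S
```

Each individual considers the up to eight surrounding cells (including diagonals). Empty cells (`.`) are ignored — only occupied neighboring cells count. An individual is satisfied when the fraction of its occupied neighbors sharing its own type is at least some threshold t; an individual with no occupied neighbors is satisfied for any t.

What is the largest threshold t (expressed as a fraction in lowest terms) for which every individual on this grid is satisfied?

1/6

(1,1)N 2/3
(1,2)N 3/4
(1,3)N 2/3
(1,4)N 1/1
(2,1)N 3/4
(2,2)S 1/6
(2,6)S 2/2
(3,2)N 2/5
(3,3)S 4/5
(3,4)S 4/4
(3,5)S 5/5
(3,6)S 3/3
(4,1)N 2/2
(4,3)S 4/5
(4,4)S 5/5
(4,6)S 3/3
(5,1)N 1/1
(5,4)S 2/2
(5,6)S 1/1
The smallest same-type fraction is 1/6 at (2,2), which reduces to 1/6. Any threshold above that leaves this individual unsatisfied.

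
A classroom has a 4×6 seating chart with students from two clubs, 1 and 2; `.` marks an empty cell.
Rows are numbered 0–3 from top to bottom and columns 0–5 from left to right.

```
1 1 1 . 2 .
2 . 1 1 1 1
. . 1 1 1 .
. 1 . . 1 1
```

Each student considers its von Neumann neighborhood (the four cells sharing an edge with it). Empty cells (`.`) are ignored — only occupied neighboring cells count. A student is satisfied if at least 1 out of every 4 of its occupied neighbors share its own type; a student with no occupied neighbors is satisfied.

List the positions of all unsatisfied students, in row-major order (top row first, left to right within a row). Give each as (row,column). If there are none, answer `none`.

(0,4), (1,0)

Row 0: (0,0)1 1/2 ✓ · (0,1)1 2/2 ✓ · (0,2)1 2/2 ✓ · (0,4)2 0/1 ✗
Row 1: (1,0)2 0/1 ✗ · (1,2)1 3/3 ✓ · (1,3)1 3/3 ✓ · (1,4)1 3/4 ✓ · (1,5)1 1/1 ✓
Row 2: (2,2)1 2/2 ✓ · (2,3)1 3/3 ✓ · (2,4)1 3/3 ✓
Row 3: (3,1)1 0/0 ✓ · (3,4)1 2/2 ✓ · (3,5)1 1/1 ✓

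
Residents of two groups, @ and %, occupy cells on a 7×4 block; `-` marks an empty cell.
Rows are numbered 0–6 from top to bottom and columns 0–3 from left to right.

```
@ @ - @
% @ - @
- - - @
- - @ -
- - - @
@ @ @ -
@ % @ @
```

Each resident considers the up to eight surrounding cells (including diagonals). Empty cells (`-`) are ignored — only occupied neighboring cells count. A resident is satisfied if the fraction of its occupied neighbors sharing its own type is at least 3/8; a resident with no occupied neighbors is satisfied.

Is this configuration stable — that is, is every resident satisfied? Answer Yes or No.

No

(0,0)@ 2/3 satisfied
(0,1)@ 2/3 satisfied
(0,3)@ 1/1 satisfied
(1,0)% 0/3 not
(1,1)@ 2/3 satisfied
(1,3)@ 2/2 satisfied
(2,3)@ 2/2 satisfied
(3,2)@ 2/2 satisfied
(4,3)@ 2/2 satisfied
(5,0)@ 2/3 satisfied
(5,1)@ 4/5 satisfied
(5,2)@ 4/5 satisfied
(6,0)@ 2/3 satisfied
(6,1)% 0/5 not
(6,2)@ 3/4 satisfied
(6,3)@ 2/2 satisfied
For instance (1,0) has only 0/3 same-type neighbors, below 3/8.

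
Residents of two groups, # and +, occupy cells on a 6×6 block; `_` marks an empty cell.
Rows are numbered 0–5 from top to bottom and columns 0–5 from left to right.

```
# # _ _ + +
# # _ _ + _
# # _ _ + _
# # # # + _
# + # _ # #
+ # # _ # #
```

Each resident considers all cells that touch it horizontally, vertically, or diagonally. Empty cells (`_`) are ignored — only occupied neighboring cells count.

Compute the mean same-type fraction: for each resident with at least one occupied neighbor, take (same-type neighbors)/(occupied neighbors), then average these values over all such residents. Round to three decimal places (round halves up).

Row 0: (0,0)# 3/3 · (0,1)# 3/3 · (0,4)+ 2/2 · (0,5)+ 2/2
Row 1: (1,0)# 5/5 · (1,1)# 5/5 · (1,4)+ 3/3
Row 2: (2,0)# 5/5 · (2,1)# 6/6 · (2,4)+ 2/3
Row 3: (3,0)# 4/5 · (3,1)# 6/7 · (3,2)# 4/5 · (3,3)# 3/5 · (3,4)+ 1/4
Row 4: (4,0)# 3/5 · (4,1)+ 1/8 · (4,2)# 5/6 · (4,4)# 4/5 · (4,5)# 3/4
Row 5: (5,0)+ 1/3 · (5,1)# 3/5 · (5,2)# 2/3 · (5,4)# 3/3 · (5,5)# 3/3
Sum over 25 residents: 3/3 + 3/3 + 2/2 + 2/2 + 5/5 + 5/5 + 3/3 + 5/5 + 6/6 + 2/3 + 4/5 + 6/7 + 4/5 + 3/5 + 1/4 + 3/5 + 1/8 + 5/6 + 4/5 + 3/4 + 1/3 + 3/5 + 2/3 + 3/3 + 3/3 = 5511/280; mean = 5511/280 ÷ 25 = 5511/7000 = 0.787285… → 0.787.

0.787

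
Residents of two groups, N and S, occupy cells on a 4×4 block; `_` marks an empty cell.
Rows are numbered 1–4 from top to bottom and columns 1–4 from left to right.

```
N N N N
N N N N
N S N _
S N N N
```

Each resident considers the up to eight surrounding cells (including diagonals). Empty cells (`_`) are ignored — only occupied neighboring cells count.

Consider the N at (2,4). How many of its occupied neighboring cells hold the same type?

Occupied neighbors of (2,4): (1,3)=N, (1,4)=N, (2,3)=N, (3,3)=N.
Same type (N): 4 of 4.

4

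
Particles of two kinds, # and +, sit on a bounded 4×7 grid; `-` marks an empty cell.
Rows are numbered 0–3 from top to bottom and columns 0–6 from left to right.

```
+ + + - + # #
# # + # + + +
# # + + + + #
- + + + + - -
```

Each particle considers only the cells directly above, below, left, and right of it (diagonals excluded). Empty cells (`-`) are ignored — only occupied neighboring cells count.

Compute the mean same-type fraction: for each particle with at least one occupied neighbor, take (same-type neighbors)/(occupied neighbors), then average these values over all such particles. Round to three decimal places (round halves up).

(0,0)+ 1/2
(0,1)+ 2/3
(0,2)+ 2/2
(0,4)+ 1/2
(0,5)# 1/3
(0,6)# 1/2
(1,0)# 2/3
(1,1)# 2/4
(1,2)+ 2/4
(1,3)# 0/3
(1,4)+ 3/4
(1,5)+ 3/4
(1,6)+ 1/3
(2,0)# 2/2
(2,1)# 2/4
(2,2)+ 3/4
(2,3)+ 3/4
(2,4)+ 4/4
(2,5)+ 2/3
(2,6)# 0/2
(3,1)+ 1/2
(3,2)+ 3/3
(3,3)+ 3/3
(3,4)+ 2/2
Sum over 24 particles: 1/2 + 2/3 + 2/2 + 1/2 + 1/3 + 1/2 + 2/3 + 2/4 + 2/4 + 0/3 + 3/4 + 3/4 + 1/3 + 2/2 + 2/4 + 3/4 + 3/4 + 4/4 + 2/3 + 0/2 + 1/2 + 3/3 + 3/3 + 2/2 = 91/6; mean = 91/6 ÷ 24 = 91/144 = 0.631944… → 0.632.

0.632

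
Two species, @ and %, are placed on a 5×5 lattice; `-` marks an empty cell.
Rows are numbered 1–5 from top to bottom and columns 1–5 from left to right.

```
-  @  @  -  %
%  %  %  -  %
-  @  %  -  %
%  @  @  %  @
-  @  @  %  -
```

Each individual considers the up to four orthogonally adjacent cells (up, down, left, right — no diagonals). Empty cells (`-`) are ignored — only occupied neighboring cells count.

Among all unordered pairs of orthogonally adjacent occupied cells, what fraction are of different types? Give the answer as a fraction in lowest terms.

5/11

Scan each occupied cell's neighbors to the right and below so each pair is counted once.
Row 1: @(1,2)–@(1,3)= @(1,2)–%(2,2)≠ @(1,3)–%(2,3)≠ %(1,5)–%(2,5)=  → 2/4 unlike.
Row 2: %(2,1)–%(2,2)= %(2,2)–%(2,3)= %(2,2)–@(3,2)≠ %(2,3)–%(3,3)= %(2,5)–%(3,5)=  → 1/5 unlike.
Row 3: @(3,2)–%(3,3)≠ @(3,2)–@(4,2)= %(3,3)–@(4,3)≠ %(3,5)–@(4,5)≠  → 3/4 unlike.
Row 4: %(4,1)–@(4,2)≠ @(4,2)–@(4,3)= @(4,2)–@(5,2)= @(4,3)–%(4,4)≠ @(4,3)–@(5,3)= %(4,4)–@(4,5)≠ %(4,4)–%(5,4)=  → 3/7 unlike.
Row 5: @(5,2)–@(5,3)= @(5,3)–%(5,4)≠  → 1/2 unlike.
Total adjacent occupied pairs: 22; unlike-type pairs: 10.
10/22 reduces to 5/11.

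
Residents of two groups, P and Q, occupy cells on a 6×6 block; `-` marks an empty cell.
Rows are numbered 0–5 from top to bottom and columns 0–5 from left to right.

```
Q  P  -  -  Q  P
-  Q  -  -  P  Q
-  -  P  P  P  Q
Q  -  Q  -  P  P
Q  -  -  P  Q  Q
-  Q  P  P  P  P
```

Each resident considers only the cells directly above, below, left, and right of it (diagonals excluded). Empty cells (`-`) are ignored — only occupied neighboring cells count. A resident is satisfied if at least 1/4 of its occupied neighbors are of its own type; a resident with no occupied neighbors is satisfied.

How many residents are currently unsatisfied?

7

Row 0: (0,0)Q 0/1 ✗ · (0,1)P 0/2 ✗ · (0,4)Q 0/2 ✗ · (0,5)P 0/2 ✗
Row 1: (1,1)Q 0/1 ✗ · (1,4)P 1/3 ✓ · (1,5)Q 1/3 ✓
Row 2: (2,2)P 1/2 ✓ · (2,3)P 2/2 ✓ · (2,4)P 3/4 ✓ · (2,5)Q 1/3 ✓
Row 3: (3,0)Q 1/1 ✓ · (3,2)Q 0/1 ✗ · (3,4)P 2/3 ✓ · (3,5)P 1/3 ✓
Row 4: (4,0)Q 1/1 ✓ · (4,3)P 1/2 ✓ · (4,4)Q 1/4 ✓ · (4,5)Q 1/3 ✓
Row 5: (5,1)Q 0/1 ✗ · (5,2)P 1/2 ✓ · (5,3)P 3/3 ✓ · (5,4)P 2/3 ✓ · (5,5)P 1/2 ✓
Unsatisfied: (0,0), (0,1), (0,4), (0,5), (1,1), (3,2), (5,1) — 7 in total.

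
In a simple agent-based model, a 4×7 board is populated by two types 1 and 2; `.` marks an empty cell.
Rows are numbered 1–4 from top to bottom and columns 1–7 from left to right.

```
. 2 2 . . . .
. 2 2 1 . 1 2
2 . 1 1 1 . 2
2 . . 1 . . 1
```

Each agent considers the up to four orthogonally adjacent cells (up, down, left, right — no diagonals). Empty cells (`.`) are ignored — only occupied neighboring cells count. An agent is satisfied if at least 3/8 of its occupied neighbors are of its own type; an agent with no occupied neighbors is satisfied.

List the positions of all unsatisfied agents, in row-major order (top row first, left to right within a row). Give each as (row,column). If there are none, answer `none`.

(2,6), (4,7)

Row 1: (1,2)2 2/2 ✓ · (1,3)2 2/2 ✓
Row 2: (2,2)2 2/2 ✓ · (2,3)2 2/4 ✓ · (2,4)1 1/2 ✓ · (2,6)1 0/1 ✗ · (2,7)2 1/2 ✓
Row 3: (3,1)2 1/1 ✓ · (3,3)1 1/2 ✓ · (3,4)1 4/4 ✓ · (3,5)1 1/1 ✓ · (3,7)2 1/2 ✓
Row 4: (4,1)2 1/1 ✓ · (4,4)1 1/1 ✓ · (4,7)1 0/1 ✗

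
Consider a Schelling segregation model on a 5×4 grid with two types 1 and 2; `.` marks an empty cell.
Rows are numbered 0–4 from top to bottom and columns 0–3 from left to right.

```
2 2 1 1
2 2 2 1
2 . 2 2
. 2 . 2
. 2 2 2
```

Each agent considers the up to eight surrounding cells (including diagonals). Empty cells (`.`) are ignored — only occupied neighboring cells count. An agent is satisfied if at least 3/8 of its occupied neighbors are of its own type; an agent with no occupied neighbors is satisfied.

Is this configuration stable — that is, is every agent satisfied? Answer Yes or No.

Yes

Row 0: (0,0)2 3/3 ok · (0,1)2 4/5 ok · (0,2)1 2/5 ok · (0,3)1 2/3 ok
Row 1: (1,0)2 4/4 ok · (1,1)2 6/7 ok · (1,2)2 4/7 ok · (1,3)1 2/5 ok
Row 2: (2,0)2 3/3 ok · (2,2)2 5/6 ok · (2,3)2 3/4 ok
Row 3: (3,1)2 4/4 ok · (3,3)2 4/4 ok
Row 4: (4,1)2 2/2 ok · (4,2)2 4/4 ok · (4,3)2 2/2 ok
All meet the threshold, so the configuration is stable.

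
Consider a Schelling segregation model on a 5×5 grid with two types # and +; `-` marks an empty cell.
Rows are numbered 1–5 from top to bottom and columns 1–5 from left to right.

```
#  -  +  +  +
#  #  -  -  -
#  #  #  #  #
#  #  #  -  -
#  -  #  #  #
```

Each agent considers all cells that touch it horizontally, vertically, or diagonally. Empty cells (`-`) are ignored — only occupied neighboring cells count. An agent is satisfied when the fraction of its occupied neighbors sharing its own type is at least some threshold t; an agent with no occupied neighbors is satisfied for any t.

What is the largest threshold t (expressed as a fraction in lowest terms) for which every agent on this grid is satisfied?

Row 1: (1,1)# 2/2 · (1,3)+ 1/2 · (1,4)+ 2/2 · (1,5)+ 1/1
Row 2: (2,1)# 4/4 · (2,2)# 5/6
Row 3: (3,1)# 5/5 · (3,2)# 7/7 · (3,3)# 5/5 · (3,4)# 3/3 · (3,5)# 1/1
Row 4: (4,1)# 4/4 · (4,2)# 7/7 · (4,3)# 6/6
Row 5: (5,1)# 2/2 · (5,3)# 3/3 · (5,4)# 3/3 · (5,5)# 1/1
The smallest same-type fraction is 1/2 at (1,3), which reduces to 1/2. Any threshold above that leaves this agent unsatisfied.

1/2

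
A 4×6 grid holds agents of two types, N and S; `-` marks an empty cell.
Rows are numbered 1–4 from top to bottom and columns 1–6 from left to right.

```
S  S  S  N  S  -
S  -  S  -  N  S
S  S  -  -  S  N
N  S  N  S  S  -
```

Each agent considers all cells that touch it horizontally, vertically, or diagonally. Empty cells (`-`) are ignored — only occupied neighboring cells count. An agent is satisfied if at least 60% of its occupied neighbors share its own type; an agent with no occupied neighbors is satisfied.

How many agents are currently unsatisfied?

8

(1,1)S 2/2 ✓
(1,2)S 4/4 ✓
(1,3)S 2/3 ✓
(1,4)N 1/4 ✗
(1,5)S 1/3 ✗
(2,1)S 4/4 ✓
(2,3)S 3/4 ✓
(2,5)N 2/5 ✗
(2,6)S 2/4 ✗
(3,1)S 3/4 ✓
(3,2)S 4/6 ✓
(3,5)S 3/5 ✓
(3,6)N 1/4 ✗
(4,1)N 0/3 ✗
(4,2)S 2/4 ✗
(4,3)N 0/3 ✗
(4,4)S 2/3 ✓
(4,5)S 2/3 ✓
Unsatisfied: (1,4), (1,5), (2,5), (2,6), (3,6), (4,1), (4,2), (4,3) — 8 in total.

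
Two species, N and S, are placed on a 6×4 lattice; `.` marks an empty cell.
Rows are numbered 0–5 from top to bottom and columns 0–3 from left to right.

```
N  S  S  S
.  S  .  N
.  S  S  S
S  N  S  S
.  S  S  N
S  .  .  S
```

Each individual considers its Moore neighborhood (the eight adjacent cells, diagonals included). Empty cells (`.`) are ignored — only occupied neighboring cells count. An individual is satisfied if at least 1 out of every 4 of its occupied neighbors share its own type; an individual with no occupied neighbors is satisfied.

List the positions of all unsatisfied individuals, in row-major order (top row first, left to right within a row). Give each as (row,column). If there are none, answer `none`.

(0,0)N 0/2 not
(0,1)S 2/3 satisfied
(0,2)S 3/4 satisfied
(0,3)S 1/2 satisfied
(1,1)S 4/5 satisfied
(1,3)N 0/4 not
(2,1)S 4/5 satisfied
(2,2)S 5/7 satisfied
(2,3)S 3/4 satisfied
(3,0)S 2/3 satisfied
(3,1)N 0/6 not
(3,2)S 6/8 satisfied
(3,3)S 4/5 satisfied
(4,1)S 4/5 satisfied
(4,2)S 4/6 satisfied
(4,3)N 0/4 not
(5,0)S 1/1 satisfied
(5,3)S 1/2 satisfied

(0,0), (1,3), (3,1), (4,3)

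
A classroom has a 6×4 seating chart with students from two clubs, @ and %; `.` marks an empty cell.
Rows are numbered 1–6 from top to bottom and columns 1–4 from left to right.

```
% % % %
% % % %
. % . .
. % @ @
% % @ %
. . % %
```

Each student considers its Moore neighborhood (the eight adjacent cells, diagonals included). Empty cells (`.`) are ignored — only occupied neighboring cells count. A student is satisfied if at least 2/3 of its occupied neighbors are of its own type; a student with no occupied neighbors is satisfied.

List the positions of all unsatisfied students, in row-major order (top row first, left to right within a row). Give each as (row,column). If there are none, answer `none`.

(4,2), (4,3), (5,2), (5,3), (5,4)

Row 1: (1,1)% 3/3 satisfied · (1,2)% 5/5 satisfied · (1,3)% 5/5 satisfied · (1,4)% 3/3 satisfied
Row 2: (2,1)% 4/4 satisfied · (2,2)% 6/6 satisfied · (2,3)% 6/6 satisfied · (2,4)% 3/3 satisfied
Row 3: (3,2)% 4/5 satisfied
Row 4: (4,2)% 3/5 not · (4,3)@ 2/6 not · (4,4)@ 2/3 satisfied
Row 5: (5,1)% 2/2 satisfied · (5,2)% 3/5 not · (5,3)@ 2/7 not · (5,4)% 2/5 not
Row 6: (6,3)% 3/4 satisfied · (6,4)% 2/3 satisfied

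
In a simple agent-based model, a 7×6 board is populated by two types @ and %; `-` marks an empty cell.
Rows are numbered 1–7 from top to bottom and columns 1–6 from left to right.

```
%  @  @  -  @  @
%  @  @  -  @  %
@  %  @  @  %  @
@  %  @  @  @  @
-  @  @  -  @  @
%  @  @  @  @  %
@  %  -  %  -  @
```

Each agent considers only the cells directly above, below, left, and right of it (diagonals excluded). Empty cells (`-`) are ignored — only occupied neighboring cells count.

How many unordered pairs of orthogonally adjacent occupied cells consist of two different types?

24

Scan each occupied cell's neighbors to the right and below so each pair is counted once.
Row 1: %(1,1)–@(1,2)≠ %(1,1)–%(2,1)= @(1,2)–@(1,3)= @(1,2)–@(2,2)= @(1,3)–@(2,3)= @(1,5)–@(1,6)= @(1,5)–@(2,5)= @(1,6)–%(2,6)≠  → 2/8 unlike.
Row 2: %(2,1)–@(2,2)≠ %(2,1)–@(3,1)≠ @(2,2)–@(2,3)= @(2,2)–%(3,2)≠ @(2,3)–@(3,3)= @(2,5)–%(2,6)≠ @(2,5)–%(3,5)≠ %(2,6)–@(3,6)≠  → 6/8 unlike.
Row 3: @(3,1)–%(3,2)≠ @(3,1)–@(4,1)= %(3,2)–@(3,3)≠ %(3,2)–%(4,2)= @(3,3)–@(3,4)= @(3,3)–@(4,3)= @(3,4)–%(3,5)≠ @(3,4)–@(4,4)= %(3,5)–@(3,6)≠ %(3,5)–@(4,5)≠ @(3,6)–@(4,6)=  → 5/11 unlike.
Row 4: @(4,1)–%(4,2)≠ %(4,2)–@(4,3)≠ %(4,2)–@(5,2)≠ @(4,3)–@(4,4)= @(4,3)–@(5,3)= @(4,4)–@(4,5)= @(4,5)–@(4,6)= @(4,5)–@(5,5)= @(4,6)–@(5,6)=  → 3/9 unlike.
Row 5: @(5,2)–@(5,3)= @(5,2)–@(6,2)= @(5,3)–@(6,3)= @(5,5)–@(5,6)= @(5,5)–@(6,5)= @(5,6)–%(6,6)≠  → 1/6 unlike.
Row 6: %(6,1)–@(6,2)≠ %(6,1)–@(7,1)≠ @(6,2)–@(6,3)= @(6,2)–%(7,2)≠ @(6,3)–@(6,4)= @(6,4)–@(6,5)= @(6,4)–%(7,4)≠ @(6,5)–%(6,6)≠ %(6,6)–@(7,6)≠  → 6/9 unlike.
Row 7: @(7,1)–%(7,2)≠  → 1/1 unlike.
Total adjacent occupied pairs: 52; unlike-type pairs: 24.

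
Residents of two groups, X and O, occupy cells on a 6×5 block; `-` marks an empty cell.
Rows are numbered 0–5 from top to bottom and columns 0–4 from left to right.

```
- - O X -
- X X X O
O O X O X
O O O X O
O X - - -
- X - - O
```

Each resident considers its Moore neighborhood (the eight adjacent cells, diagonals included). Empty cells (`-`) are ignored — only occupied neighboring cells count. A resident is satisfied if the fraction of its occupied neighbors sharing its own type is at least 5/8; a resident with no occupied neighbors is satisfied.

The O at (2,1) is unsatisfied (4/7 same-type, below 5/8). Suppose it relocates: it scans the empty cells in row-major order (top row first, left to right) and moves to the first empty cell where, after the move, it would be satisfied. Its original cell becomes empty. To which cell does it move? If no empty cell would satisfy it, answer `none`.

(4,3)

Vacating (2,1). Empty cells in order:
  (0,0): 0/1 same-type → still unsatisfied.
  (0,1): 1/3 same-type → still unsatisfied.
  (0,4): 1/3 same-type → still unsatisfied.
  (1,0): 1/2 same-type → still unsatisfied.
  (4,2): 2/5 same-type → still unsatisfied.
  (4,3): 3/4 same-type → satisfied — stop here.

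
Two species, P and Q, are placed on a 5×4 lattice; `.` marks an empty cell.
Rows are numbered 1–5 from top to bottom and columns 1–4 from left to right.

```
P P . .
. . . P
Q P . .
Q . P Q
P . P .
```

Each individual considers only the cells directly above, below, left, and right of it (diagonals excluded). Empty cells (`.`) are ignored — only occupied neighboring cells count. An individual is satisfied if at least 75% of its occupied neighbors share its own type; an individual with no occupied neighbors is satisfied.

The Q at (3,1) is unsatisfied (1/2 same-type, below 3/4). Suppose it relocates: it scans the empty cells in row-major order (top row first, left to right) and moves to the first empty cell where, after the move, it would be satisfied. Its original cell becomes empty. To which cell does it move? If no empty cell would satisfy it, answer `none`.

none

Vacating (3,1). Empty cells in order:
  (1,3): 0/1 same-type → still unsatisfied.
  (1,4): 0/1 same-type → still unsatisfied.
  (2,1): 0/1 same-type → still unsatisfied.
  (2,2): 0/2 same-type → still unsatisfied.
  (2,3): 0/1 same-type → still unsatisfied.
  (3,3): 0/2 same-type → still unsatisfied.
  (3,4): 1/2 same-type → still unsatisfied.
  (4,2): 1/3 same-type → still unsatisfied.
  (5,2): 0/2 same-type → still unsatisfied.
  (5,4): 1/2 same-type → still unsatisfied.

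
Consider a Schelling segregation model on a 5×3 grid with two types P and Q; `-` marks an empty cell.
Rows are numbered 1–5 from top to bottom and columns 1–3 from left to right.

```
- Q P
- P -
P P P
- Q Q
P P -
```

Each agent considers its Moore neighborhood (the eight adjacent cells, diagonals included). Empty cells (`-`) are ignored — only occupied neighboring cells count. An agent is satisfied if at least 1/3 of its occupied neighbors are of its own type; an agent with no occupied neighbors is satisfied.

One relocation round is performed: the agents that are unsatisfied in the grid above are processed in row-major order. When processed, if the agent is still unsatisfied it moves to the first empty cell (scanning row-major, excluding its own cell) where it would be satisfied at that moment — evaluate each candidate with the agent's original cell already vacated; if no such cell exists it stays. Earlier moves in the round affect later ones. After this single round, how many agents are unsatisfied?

2

Initially unsatisfied (in order): (1,2), (4,2), (4,3).
  (1,2) → (5,3).
  (4,2): no empty cell satisfies it; stays.
  (4,3): now satisfied by earlier moves; stays.
Resulting grid:
- - P
- P -
P P P
- Q Q
P P Q
Unsatisfied now: (4,2), (5,2).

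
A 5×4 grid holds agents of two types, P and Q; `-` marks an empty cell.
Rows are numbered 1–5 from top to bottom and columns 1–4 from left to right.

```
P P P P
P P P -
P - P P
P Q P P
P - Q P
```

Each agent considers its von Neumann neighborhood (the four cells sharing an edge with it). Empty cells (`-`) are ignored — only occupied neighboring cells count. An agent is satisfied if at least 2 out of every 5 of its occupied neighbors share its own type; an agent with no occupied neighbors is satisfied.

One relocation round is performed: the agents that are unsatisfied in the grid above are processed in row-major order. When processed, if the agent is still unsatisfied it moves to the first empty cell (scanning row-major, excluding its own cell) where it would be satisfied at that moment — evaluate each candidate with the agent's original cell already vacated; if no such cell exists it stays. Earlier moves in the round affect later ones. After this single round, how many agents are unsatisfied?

Initially unsatisfied (in order): (4,2), (5,3).
  (4,2) → (5,2).
  (5,3): no empty cell satisfies it; stays.
Resulting grid:
P P P P
P P P -
P - P P
P - P P
P Q Q P
Unsatisfied now: (5,3).

1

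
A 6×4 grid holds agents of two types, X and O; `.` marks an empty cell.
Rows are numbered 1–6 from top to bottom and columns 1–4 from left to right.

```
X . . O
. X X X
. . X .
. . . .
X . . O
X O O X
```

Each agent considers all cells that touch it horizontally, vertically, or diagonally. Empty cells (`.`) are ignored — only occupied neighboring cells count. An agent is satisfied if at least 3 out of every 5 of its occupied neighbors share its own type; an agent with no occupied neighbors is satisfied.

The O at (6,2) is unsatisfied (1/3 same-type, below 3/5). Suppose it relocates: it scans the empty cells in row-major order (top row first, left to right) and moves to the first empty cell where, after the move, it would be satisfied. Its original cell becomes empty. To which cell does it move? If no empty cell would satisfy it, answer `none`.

(5,3)

Vacating (6,2). Empty cells in order:
  (1,2): 0/3 same-type → still unsatisfied.
  (1,3): 1/4 same-type → still unsatisfied.
  (2,1): 0/2 same-type → still unsatisfied.
  (3,1): 0/1 same-type → still unsatisfied.
  (3,2): 0/3 same-type → still unsatisfied.
  (3,4): 0/3 same-type → still unsatisfied.
  (4,1): 0/1 same-type → still unsatisfied.
  (4,2): 0/2 same-type → still unsatisfied.
  (4,3): 1/2 same-type → still unsatisfied.
  (4,4): 1/2 same-type → still unsatisfied.
  (5,2): 1/3 same-type → still unsatisfied.
  (5,3): 2/3 same-type → satisfied — stop here.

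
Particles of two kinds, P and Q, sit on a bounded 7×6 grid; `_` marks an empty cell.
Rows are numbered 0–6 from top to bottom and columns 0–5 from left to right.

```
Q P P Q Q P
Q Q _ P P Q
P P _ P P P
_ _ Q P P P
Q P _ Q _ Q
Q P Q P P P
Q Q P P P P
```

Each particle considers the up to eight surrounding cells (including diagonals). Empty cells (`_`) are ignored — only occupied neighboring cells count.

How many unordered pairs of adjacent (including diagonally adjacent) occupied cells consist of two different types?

Scan each occupied cell's neighbors to the right and below (and the two forward diagonals) so each pair is counted once.
Row 0: Q(0,0)–P(0,1)≠ Q(0,0)–Q(1,0)= Q(0,0)–Q(1,1)= P(0,1)–P(0,2)= P(0,1)–Q(1,1)≠ P(0,1)–Q(1,0)≠ P(0,2)–Q(0,3)≠ P(0,2)–P(1,3)= P(0,2)–Q(1,1)≠ Q(0,3)–Q(0,4)= Q(0,3)–P(1,3)≠ Q(0,3)–P(1,4)≠ Q(0,4)–P(0,5)≠ Q(0,4)–P(1,4)≠ Q(0,4)–Q(1,5)= Q(0,4)–P(1,3)≠ P(0,5)–Q(1,5)≠ P(0,5)–P(1,4)=  → 11/18 unlike.
Row 1: Q(1,0)–Q(1,1)= Q(1,0)–P(2,0)≠ Q(1,0)–P(2,1)≠ Q(1,1)–P(2,1)≠ Q(1,1)–P(2,0)≠ P(1,3)–P(1,4)= P(1,3)–P(2,3)= P(1,3)–P(2,4)= P(1,4)–Q(1,5)≠ P(1,4)–P(2,4)= P(1,4)–P(2,5)= P(1,4)–P(2,3)= Q(1,5)–P(2,5)≠ Q(1,5)–P(2,4)≠  → 7/14 unlike.
Row 2: P(2,0)–P(2,1)= P(2,1)–Q(3,2)≠ P(2,3)–P(2,4)= P(2,3)–P(3,3)= P(2,3)–P(3,4)= P(2,3)–Q(3,2)≠ P(2,4)–P(2,5)= P(2,4)–P(3,4)= P(2,4)–P(3,5)= P(2,4)–P(3,3)= P(2,5)–P(3,5)= P(2,5)–P(3,4)=  → 2/12 unlike.
Row 3: Q(3,2)–P(3,3)≠ Q(3,2)–Q(4,3)= Q(3,2)–P(4,1)≠ P(3,3)–P(3,4)= P(3,3)–Q(4,3)≠ P(3,4)–P(3,5)= P(3,4)–Q(4,5)≠ P(3,4)–Q(4,3)≠ P(3,5)–Q(4,5)≠  → 6/9 unlike.
Row 4: Q(4,0)–P(4,1)≠ Q(4,0)–Q(5,0)= Q(4,0)–P(5,1)≠ P(4,1)–P(5,1)= P(4,1)–Q(5,2)≠ P(4,1)–Q(5,0)≠ Q(4,3)–P(5,3)≠ Q(4,3)–P(5,4)≠ Q(4,3)–Q(5,2)= Q(4,5)–P(5,5)≠ Q(4,5)–P(5,4)≠  → 8/11 unlike.
Row 5: Q(5,0)–P(5,1)≠ Q(5,0)–Q(6,0)= Q(5,0)–Q(6,1)= P(5,1)–Q(5,2)≠ P(5,1)–Q(6,1)≠ P(5,1)–P(6,2)= P(5,1)–Q(6,0)≠ Q(5,2)–P(5,3)≠ Q(5,2)–P(6,2)≠ Q(5,2)–P(6,3)≠ Q(5,2)–Q(6,1)= P(5,3)–P(5,4)= P(5,3)–P(6,3)= P(5,3)–P(6,4)= P(5,3)–P(6,2)= P(5,4)–P(5,5)= P(5,4)–P(6,4)= P(5,4)–P(6,5)= P(5,4)–P(6,3)= P(5,5)–P(6,5)= P(5,5)–P(6,4)=  → 7/21 unlike.
Row 6: Q(6,0)–Q(6,1)= Q(6,1)–P(6,2)≠ P(6,2)–P(6,3)= P(6,3)–P(6,4)= P(6,4)–P(6,5)=  → 1/5 unlike.
Total adjacent occupied pairs: 90; unlike-type pairs: 42.

42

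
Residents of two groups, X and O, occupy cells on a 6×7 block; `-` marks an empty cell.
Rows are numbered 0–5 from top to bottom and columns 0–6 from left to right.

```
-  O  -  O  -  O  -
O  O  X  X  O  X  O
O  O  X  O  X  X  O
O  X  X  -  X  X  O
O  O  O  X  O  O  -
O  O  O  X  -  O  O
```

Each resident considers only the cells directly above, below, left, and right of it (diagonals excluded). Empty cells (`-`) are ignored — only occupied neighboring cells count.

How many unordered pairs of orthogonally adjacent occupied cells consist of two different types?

22

Scan each occupied cell's neighbors to the right and below so each pair is counted once.
Row 0: O(0,1)–O(1,1)= O(0,3)–X(1,3)≠ O(0,5)–X(1,5)≠  → 2/3 unlike.
Row 1: O(1,0)–O(1,1)= O(1,0)–O(2,0)= O(1,1)–X(1,2)≠ O(1,1)–O(2,1)= X(1,2)–X(1,3)= X(1,2)–X(2,2)= X(1,3)–O(1,4)≠ X(1,3)–O(2,3)≠ O(1,4)–X(1,5)≠ O(1,4)–X(2,4)≠ X(1,5)–O(1,6)≠ X(1,5)–X(2,5)= O(1,6)–O(2,6)=  → 6/13 unlike.
Row 2: O(2,0)–O(2,1)= O(2,0)–O(3,0)= O(2,1)–X(2,2)≠ O(2,1)–X(3,1)≠ X(2,2)–O(2,3)≠ X(2,2)–X(3,2)= O(2,3)–X(2,4)≠ X(2,4)–X(2,5)= X(2,4)–X(3,4)= X(2,5)–O(2,6)≠ X(2,5)–X(3,5)= O(2,6)–O(3,6)=  → 5/12 unlike.
Row 3: O(3,0)–X(3,1)≠ O(3,0)–O(4,0)= X(3,1)–X(3,2)= X(3,1)–O(4,1)≠ X(3,2)–O(4,2)≠ X(3,4)–X(3,5)= X(3,4)–O(4,4)≠ X(3,5)–O(3,6)≠ X(3,5)–O(4,5)≠  → 6/9 unlike.
Row 4: O(4,0)–O(4,1)= O(4,0)–O(5,0)= O(4,1)–O(4,2)= O(4,1)–O(5,1)= O(4,2)–X(4,3)≠ O(4,2)–O(5,2)= X(4,3)–O(4,4)≠ X(4,3)–X(5,3)= O(4,4)–O(4,5)= O(4,5)–O(5,5)=  → 2/10 unlike.
Row 5: O(5,0)–O(5,1)= O(5,1)–O(5,2)= O(5,2)–X(5,3)≠ O(5,5)–O(5,6)=  → 1/4 unlike.
Total adjacent occupied pairs: 51; unlike-type pairs: 22.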